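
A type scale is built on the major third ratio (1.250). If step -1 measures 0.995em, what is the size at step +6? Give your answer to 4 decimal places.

0.995 × 1.250⁷ = 0.995 × 4.76837 ≈ 4.7445

4.7445em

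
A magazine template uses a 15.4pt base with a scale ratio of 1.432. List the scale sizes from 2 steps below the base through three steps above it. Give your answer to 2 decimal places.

Step -2: 15.4 ÷ 1.432² = 7.51
Step -1: 15.4 ÷ 1.432 = 10.75
Step 0: 15.4pt
Step 1: 15.4 × 1.432 = 22.05
Step 2: 15.4 × 1.432² = 31.58
Step 3: 15.4 × 1.432³ = 45.22

7.51pt, 10.75pt, 15.40pt, 22.05pt, 31.58pt, 45.22pt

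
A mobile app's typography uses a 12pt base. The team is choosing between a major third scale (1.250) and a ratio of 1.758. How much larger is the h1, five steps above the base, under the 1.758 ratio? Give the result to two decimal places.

Major third: 12.0 × 1.250⁵ = 36.6211pt
At 1.758: 12.0 × 1.758⁵ = 201.5003pt
Difference: 201.5003 − 36.6211 = 164.8792pt

164.88pt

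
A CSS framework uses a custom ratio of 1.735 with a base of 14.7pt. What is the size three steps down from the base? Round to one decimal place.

14.7 ÷ 1.735³ = 14.7 ÷ 5.22274 ≈ 2.81

2.8pt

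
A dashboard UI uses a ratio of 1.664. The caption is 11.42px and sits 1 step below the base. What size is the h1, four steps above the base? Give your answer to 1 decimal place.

11.42 × 1.664⁵ = 11.42 × 12.75753 ≈ 145.691

145.7px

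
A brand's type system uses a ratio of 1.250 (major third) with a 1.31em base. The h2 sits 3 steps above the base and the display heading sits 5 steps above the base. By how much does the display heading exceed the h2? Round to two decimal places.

Step 3: 1.31 × 1.250³ = 2.5586em
Step 5: 1.31 × 1.250⁵ = 3.9978em
Difference: 3.9978 − 2.5586 = 1.4392em

1.44em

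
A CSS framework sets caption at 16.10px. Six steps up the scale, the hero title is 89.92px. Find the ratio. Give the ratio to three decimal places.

r⁶ = 89.92 / 16.10, so r = (89.92/16.10)^(1/6).
r = 5.5851^(1/6) ≈ 1.3320

1.332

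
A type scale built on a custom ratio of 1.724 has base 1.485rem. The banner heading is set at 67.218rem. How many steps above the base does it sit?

1.724ⁿ = 67.218 / 1.485 = 45.2646
n = ln(45.2646) / ln(1.724) = 3.8125 / 0.5446 ≈ 7.00

7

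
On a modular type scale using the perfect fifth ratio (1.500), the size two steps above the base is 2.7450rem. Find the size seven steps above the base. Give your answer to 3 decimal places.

Moving from step +2 to step +7 is 5 steps up, so multiply by r⁵.
2.7450 × 1.500⁵ = 2.7450 × 7.59375 ≈ 20.845

20.845rem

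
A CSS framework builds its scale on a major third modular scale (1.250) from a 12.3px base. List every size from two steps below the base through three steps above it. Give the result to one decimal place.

Step -2: 12.3 ÷ 1.250² = 7.9
Step -1: 12.3 ÷ 1.250 = 9.8
Step 0: 12.3px
Step 1: 12.3 × 1.250 = 15.4
Step 2: 12.3 × 1.250² = 19.2
Step 3: 12.3 × 1.250³ = 24.0

7.9px, 9.8px, 12.3px, 15.4px, 19.2px, 24.0px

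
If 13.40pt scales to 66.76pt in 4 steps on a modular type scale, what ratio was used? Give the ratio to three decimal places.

1.494

The ratio satisfies 13.40 × r⁴ = 66.76, so r = (66.76 / 13.40)^(1/4).
r = 4.9821^(1/4) ≈ 1.4940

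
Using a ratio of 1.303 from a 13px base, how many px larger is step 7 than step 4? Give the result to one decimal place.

Step 4: 13.0 × 1.303⁴ = 37.473px
Step 7: 13.0 × 1.303⁷ = 82.900px
Difference: 82.900 − 37.473 = 45.427px

45.4px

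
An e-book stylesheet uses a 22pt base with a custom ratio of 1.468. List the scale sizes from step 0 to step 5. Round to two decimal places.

Step 0: 22pt
Step 1: 22.0 × 1.468 = 32.30
Step 2: 22.0 × 1.468² = 47.41
Step 3: 22.0 × 1.468³ = 69.60
Step 4: 22.0 × 1.468⁴ = 102.17
Step 5: 22.0 × 1.468⁵ = 149.99

22.00pt, 32.30pt, 47.41pt, 69.60pt, 102.17pt, 149.99pt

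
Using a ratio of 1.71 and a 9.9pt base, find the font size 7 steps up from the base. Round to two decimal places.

A modular type scale is a geometric sequence: sizeₙ = base × rⁿ.
9.9 × 1.71⁷ = 9.9 × 42.75361 ≈ 423.26

423.26pt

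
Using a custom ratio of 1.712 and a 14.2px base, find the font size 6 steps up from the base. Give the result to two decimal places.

14.2 × 1.712⁶ = 14.2 × 25.17808 ≈ 357.53

357.53px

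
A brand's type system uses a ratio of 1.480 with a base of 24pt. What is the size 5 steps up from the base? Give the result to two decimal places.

Every step multiplies by the scale ratio.
24.0 × 1.480⁵ = 24.0 × 7.10082 ≈ 170.42

170.42pt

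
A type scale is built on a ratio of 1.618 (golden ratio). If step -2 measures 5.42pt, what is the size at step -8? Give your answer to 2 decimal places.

The gap is -8 − (-2) = -6 steps, so the factor is 1.618^-6.
5.42 ÷ 1.618⁶ = 5.42 ÷ 17.94201 ≈ 0.302

0.30pt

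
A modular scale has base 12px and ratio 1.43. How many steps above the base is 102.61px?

6

1.43ⁿ = 102.61 / 12 = 8.5508
n = ln(8.5508) / ln(1.43) = 2.1460 / 0.3577 ≈ 6.00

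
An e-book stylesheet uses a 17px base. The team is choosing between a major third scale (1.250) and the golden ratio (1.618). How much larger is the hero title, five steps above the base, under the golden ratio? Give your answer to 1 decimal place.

136.6px

Major third: 17.0 × 1.250⁵ = 51.880px
Golden ratio: 17.0 × 1.618⁵ = 188.513px
Difference: 188.513 − 51.880 = 136.633px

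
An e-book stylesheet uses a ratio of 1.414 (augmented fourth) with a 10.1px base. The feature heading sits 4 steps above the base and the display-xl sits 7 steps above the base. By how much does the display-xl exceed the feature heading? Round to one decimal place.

Step 4: 10.1 × 1.414⁴ = 40.376px
Step 7: 10.1 × 1.414⁷ = 114.148px
Difference: 114.148 − 40.376 = 73.772px

73.8px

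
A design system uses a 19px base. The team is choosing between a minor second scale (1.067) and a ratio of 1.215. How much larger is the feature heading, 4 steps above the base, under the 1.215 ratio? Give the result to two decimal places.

16.78px

Minor second: 19.0 × 1.067⁴ = 24.6270px
At 1.215: 19.0 × 1.215⁴ = 41.4056px
Difference: 41.4056 − 24.6270 = 16.7786px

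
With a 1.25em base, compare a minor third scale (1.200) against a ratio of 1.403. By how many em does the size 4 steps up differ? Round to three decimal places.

Minor third: 1.25 × 1.200⁴ = 2.59200em
At 1.403: 1.25 × 1.403⁴ = 4.84329em
Difference: 4.84329 − 2.59200 = 2.25129em

2.251em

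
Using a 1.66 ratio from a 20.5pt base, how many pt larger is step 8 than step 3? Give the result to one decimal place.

1088.2pt

Step 3: 20.5 × 1.66³ = 93.773pt
Step 8: 20.5 × 1.66⁸ = 1182.003pt
Difference: 1182.003 − 93.773 = 1088.230pt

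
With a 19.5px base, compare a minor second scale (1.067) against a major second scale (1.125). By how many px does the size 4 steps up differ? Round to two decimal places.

5.96px

Minor second: 19.5 × 1.067⁴ = 25.2751px
Major second: 19.5 × 1.125⁴ = 31.2352px
Difference: 31.2352 − 25.2751 = 5.9601px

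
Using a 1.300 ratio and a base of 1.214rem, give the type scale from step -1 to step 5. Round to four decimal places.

0.9338rem, 1.2140rem, 1.5782rem, 2.0517rem, 2.6672rem, 3.4673rem, 4.5075rem

Step -1: 1.214 ÷ 1.300 = 0.9338
Step 0: 1.214rem
Step 1: 1.214 × 1.300 = 1.5782
Step 2: 1.214 × 1.300² = 2.0517
Step 3: 1.214 × 1.300³ = 2.6672
Step 4: 1.214 × 1.300⁴ = 3.4673
Step 5: 1.214 × 1.300⁵ = 4.5075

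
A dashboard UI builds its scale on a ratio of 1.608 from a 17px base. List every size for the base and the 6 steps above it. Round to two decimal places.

Step 0: 17px
Step 1: 17.0 × 1.608 = 27.34
Step 2: 17.0 × 1.608² = 43.96
Step 3: 17.0 × 1.608³ = 70.68
Step 4: 17.0 × 1.608⁴ = 113.66
Step 5: 17.0 × 1.608⁵ = 182.76
Step 6: 17.0 × 1.608⁶ = 293.88

17.00px, 27.34px, 43.96px, 70.68px, 113.66px, 182.76px, 293.88px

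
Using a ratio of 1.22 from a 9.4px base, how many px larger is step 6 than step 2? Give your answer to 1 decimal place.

17.0px

Step 2: 9.4 × 1.22² = 13.991px
Step 6: 9.4 × 1.22⁶ = 30.995px
Difference: 30.995 − 13.991 = 17.004px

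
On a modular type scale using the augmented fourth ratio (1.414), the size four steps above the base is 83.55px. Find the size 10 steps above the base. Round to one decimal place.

667.8px

Moving from step +4 to step +10 is 6 steps up, so multiply by r⁶.
83.55 × 1.414⁶ = 83.55 × 7.99275 ≈ 667.795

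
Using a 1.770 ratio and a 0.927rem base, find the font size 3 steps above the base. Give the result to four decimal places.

5.1404rem

A modular type scale is a geometric sequence: sizeₙ = base × rⁿ.
0.927 × 1.770³ = 0.927 × 5.54523 ≈ 5.1404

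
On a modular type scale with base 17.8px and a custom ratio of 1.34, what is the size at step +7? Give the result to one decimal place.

17.8 × 1.34⁷ = 17.8 × 7.75771 ≈ 138.09

138.1px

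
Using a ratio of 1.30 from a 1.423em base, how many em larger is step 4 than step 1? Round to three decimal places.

Step 1: 1.423 × 1.30 = 1.84990em
Step 4: 1.423 × 1.30⁴ = 4.06423em
Difference: 4.06423 − 1.84990 = 2.21433em

2.214em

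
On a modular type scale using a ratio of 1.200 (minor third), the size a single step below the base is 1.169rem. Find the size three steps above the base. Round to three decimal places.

Moving from step -1 to step +3 is 4 steps up, so multiply by r⁴.
1.169 × 1.200⁴ = 1.169 × 2.07360 ≈ 2.424

2.424rem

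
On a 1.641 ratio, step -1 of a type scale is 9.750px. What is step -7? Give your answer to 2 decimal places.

0.50px

9.750 ÷ 1.641⁶ = 9.750 ÷ 19.52772 ≈ 0.499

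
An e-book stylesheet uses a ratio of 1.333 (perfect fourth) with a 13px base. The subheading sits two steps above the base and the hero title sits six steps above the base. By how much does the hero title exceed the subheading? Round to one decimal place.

49.8px

Step 2: 13.0 × 1.333² = 23.100px
Step 6: 13.0 × 1.333⁶ = 72.933px
Difference: 72.933 − 23.100 = 49.833px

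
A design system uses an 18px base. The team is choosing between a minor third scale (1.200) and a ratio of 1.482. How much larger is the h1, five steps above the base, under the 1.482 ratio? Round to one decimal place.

Minor third: 18.0 × 1.200⁵ = 44.790px
At 1.482: 18.0 × 1.482⁵ = 128.681px
Difference: 128.681 − 44.790 = 83.891px

83.9px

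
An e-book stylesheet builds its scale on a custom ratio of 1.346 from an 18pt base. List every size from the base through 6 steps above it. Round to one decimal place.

Step 0: 18pt
Step 1: 18.0 × 1.346 = 24.2
Step 2: 18.0 × 1.346² = 32.6
Step 3: 18.0 × 1.346³ = 43.9
Step 4: 18.0 × 1.346⁴ = 59.1
Step 5: 18.0 × 1.346⁵ = 79.5
Step 6: 18.0 × 1.346⁶ = 107.0

18.0pt, 24.2pt, 32.6pt, 43.9pt, 59.1pt, 79.5pt, 107.0pt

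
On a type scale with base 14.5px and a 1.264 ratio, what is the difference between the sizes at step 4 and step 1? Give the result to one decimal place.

Step 1: 14.5 × 1.264 = 18.328px
Step 4: 14.5 × 1.264⁴ = 37.013px
Difference: 37.013 − 18.328 = 18.685px

18.7px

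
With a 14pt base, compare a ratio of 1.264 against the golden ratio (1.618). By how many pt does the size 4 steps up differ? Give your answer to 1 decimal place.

At 1.264: 14.0 × 1.264⁴ = 35.737pt
Golden ratio: 14.0 × 1.618⁴ = 95.949pt
Difference: 95.949 − 35.737 = 60.212pt

60.2pt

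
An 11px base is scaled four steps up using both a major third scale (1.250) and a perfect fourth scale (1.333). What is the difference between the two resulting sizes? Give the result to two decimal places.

Major third: 11.0 × 1.250⁴ = 26.8555px
Perfect fourth: 11.0 × 1.333⁴ = 34.7307px
Difference: 34.7307 − 26.8555 = 7.8752px

7.88px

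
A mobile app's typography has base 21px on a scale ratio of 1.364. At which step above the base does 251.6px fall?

8

1.364ⁿ = 251.6 / 21 = 11.9810
n = ln(11.9810) / ln(1.364) = 2.4833 / 0.3104 ≈ 8.00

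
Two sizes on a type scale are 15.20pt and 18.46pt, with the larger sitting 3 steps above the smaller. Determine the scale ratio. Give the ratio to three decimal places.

The ratio satisfies 15.20 × r³ = 18.46, so r = (18.46 / 15.20)^(1/3).
r = 1.2145^(1/3) ≈ 1.0669

1.067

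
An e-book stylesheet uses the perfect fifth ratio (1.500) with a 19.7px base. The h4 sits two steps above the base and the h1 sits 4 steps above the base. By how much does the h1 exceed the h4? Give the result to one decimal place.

55.4px

Step 2: 19.7 × 1.500² = 44.325px
Step 4: 19.7 × 1.500⁴ = 99.731px
Difference: 99.731 − 44.325 = 55.406px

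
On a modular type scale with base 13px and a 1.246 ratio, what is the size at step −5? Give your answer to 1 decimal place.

4.3px

Each step on a modular scale multiplies by the ratio, so the size n steps from the base is base × ratioⁿ.
13.0 ÷ 1.246⁵ = 13.0 ÷ 3.00324 ≈ 4.33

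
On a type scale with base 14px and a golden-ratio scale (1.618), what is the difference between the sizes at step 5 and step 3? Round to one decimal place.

95.9px

Step 3: 14.0 × 1.618³ = 59.301px
Step 5: 14.0 × 1.618⁵ = 155.246px
Difference: 155.246 − 59.301 = 95.945px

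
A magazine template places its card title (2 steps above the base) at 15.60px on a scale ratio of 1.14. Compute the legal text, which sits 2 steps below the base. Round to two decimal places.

15.60 ÷ 1.14⁴ = 15.60 ÷ 1.68896 ≈ 9.236

9.24px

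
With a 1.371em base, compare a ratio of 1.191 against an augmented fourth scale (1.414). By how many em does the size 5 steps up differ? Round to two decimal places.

4.46em

At 1.191: 1.371 × 1.191⁵ = 3.2855em
Augmented fourth: 1.371 × 1.414⁵ = 7.7497em
Difference: 7.7497 − 3.2855 = 4.4642em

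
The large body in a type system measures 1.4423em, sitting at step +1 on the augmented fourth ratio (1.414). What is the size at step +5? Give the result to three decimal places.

The gap is 5 − (1) = 4 steps, so the factor is 1.414^4.
1.4423 × 1.414⁴ = 1.4423 × 3.99758 ≈ 5.766

5.766em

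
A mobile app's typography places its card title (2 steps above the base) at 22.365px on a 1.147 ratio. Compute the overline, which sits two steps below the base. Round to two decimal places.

22.365 ÷ 1.147⁴ = 22.365 ÷ 1.73083 ≈ 12.922

12.92px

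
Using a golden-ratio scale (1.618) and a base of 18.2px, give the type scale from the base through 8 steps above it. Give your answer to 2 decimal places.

Step 0: 18.2px
Step 1: 18.2 × 1.618 = 29.45
Step 2: 18.2 × 1.618² = 47.65
Step 3: 18.2 × 1.618³ = 77.09
Step 4: 18.2 × 1.618⁴ = 124.73
Step 5: 18.2 × 1.618⁵ = 201.82
Step 6: 18.2 × 1.618⁶ = 326.54
Step 7: 18.2 × 1.618⁷ = 528.35
Step 8: 18.2 × 1.618⁸ = 854.87

18.20px, 29.45px, 47.65px, 77.09px, 124.73px, 201.82px, 326.54px, 528.35px, 854.87px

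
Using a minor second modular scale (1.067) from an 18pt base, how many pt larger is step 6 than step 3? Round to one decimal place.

Step 3: 18.0 × 1.067³ = 21.866pt
Step 6: 18.0 × 1.067⁶ = 26.562pt
Difference: 26.562 − 21.866 = 4.696pt

4.7pt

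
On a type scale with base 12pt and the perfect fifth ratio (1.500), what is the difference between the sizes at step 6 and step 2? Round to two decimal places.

109.69pt

Step 2: 12.0 × 1.500² = 27.0000pt
Step 6: 12.0 × 1.500⁶ = 136.6875pt
Difference: 136.6875 − 27.0000 = 109.6875pt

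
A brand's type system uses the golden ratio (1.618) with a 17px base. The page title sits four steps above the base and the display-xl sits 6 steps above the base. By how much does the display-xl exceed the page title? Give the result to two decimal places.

Step 4: 17.0 × 1.618⁴ = 116.5099px
Step 6: 17.0 × 1.618⁶ = 305.0142px
Difference: 305.0142 − 116.5099 = 188.5043px

188.50px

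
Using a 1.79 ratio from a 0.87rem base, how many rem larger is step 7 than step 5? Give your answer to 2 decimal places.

35.24rem

Step 5: 0.87 × 1.79⁵ = 15.9876rem
Step 7: 0.87 × 1.79⁷ = 51.2260rem
Difference: 51.2260 − 15.9876 = 35.2384rem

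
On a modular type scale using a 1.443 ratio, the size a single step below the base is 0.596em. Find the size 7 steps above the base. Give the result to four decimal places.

0.596 × 1.443⁸ = 0.596 × 18.79882 ≈ 11.2041

11.2041em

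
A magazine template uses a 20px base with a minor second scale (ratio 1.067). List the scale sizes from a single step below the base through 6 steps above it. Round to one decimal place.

18.7px, 20.0px, 21.3px, 22.8px, 24.3px, 25.9px, 27.7px, 29.5px

Step -1: 20.0 ÷ 1.067 = 18.7
Step 0: 20px
Step 1: 20.0 × 1.067 = 21.3
Step 2: 20.0 × 1.067² = 22.8
Step 3: 20.0 × 1.067³ = 24.3
Step 4: 20.0 × 1.067⁴ = 25.9
Step 5: 20.0 × 1.067⁵ = 27.7
Step 6: 20.0 × 1.067⁶ = 29.5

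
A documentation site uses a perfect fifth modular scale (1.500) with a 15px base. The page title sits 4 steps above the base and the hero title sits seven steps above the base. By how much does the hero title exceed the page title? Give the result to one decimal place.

Step 4: 15.0 × 1.500⁴ = 75.938px
Step 7: 15.0 × 1.500⁷ = 256.289px
Difference: 256.289 − 75.938 = 180.351px

180.4px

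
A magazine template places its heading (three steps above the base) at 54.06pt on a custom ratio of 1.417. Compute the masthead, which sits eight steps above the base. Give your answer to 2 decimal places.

308.83pt

The gap is 8 − (3) = 5 steps, so the factor is 1.417^5.
54.06 × 1.417⁵ = 54.06 × 5.71280 ≈ 308.834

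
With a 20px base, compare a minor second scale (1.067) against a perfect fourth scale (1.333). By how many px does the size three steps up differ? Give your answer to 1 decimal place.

Minor second: 20.0 × 1.067³ = 24.295px
Perfect fourth: 20.0 × 1.333³ = 47.372px
Difference: 47.372 − 24.295 = 23.077px

23.1px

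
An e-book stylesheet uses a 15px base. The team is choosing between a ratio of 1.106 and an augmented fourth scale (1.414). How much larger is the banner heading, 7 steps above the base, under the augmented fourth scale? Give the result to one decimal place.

At 1.106: 15.0 × 1.106⁷ = 30.365px
Augmented fourth: 15.0 × 1.414⁷ = 169.526px
Difference: 169.526 − 30.365 = 139.161px

139.2px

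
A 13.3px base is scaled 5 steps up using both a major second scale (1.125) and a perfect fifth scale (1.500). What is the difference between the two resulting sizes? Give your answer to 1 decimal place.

77.0px

Major second: 13.3 × 1.125⁵ = 23.967px
Perfect fifth: 13.3 × 1.500⁵ = 100.997px
Difference: 100.997 − 23.967 = 77.030px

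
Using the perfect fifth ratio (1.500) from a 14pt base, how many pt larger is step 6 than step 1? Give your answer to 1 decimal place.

Step 1: 14.0 × 1.500 = 21.000pt
Step 6: 14.0 × 1.500⁶ = 159.469pt
Difference: 159.469 − 21.000 = 138.469pt

138.5pt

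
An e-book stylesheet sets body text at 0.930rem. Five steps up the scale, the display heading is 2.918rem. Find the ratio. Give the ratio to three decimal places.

1.257

The ratio satisfies 0.930 × r⁵ = 2.918, so r = (2.918 / 0.930)^(1/5).
r = 3.1376^(1/5) ≈ 1.2570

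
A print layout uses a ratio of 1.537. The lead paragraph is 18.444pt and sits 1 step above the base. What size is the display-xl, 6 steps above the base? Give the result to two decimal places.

18.444 × 1.537⁵ = 18.444 × 8.57767 ≈ 158.207

158.21pt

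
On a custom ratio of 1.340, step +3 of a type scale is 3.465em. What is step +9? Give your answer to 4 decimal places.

3.465 × 1.340⁶ = 3.465 × 5.78934 ≈ 20.0601

20.0601em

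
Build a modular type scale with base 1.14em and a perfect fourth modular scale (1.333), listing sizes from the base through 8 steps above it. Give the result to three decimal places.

Step 0: 1.14em
Step 1: 1.14 × 1.333 = 1.520
Step 2: 1.14 × 1.333² = 2.026
Step 3: 1.14 × 1.333³ = 2.700
Step 4: 1.14 × 1.333⁴ = 3.599
Step 5: 1.14 × 1.333⁵ = 4.798
Step 6: 1.14 × 1.333⁶ = 6.396
Step 7: 1.14 × 1.333⁷ = 8.525
Step 8: 1.14 × 1.333⁸ = 11.364

1.140em, 1.520em, 2.026em, 2.700em, 3.599em, 4.798em, 6.396em, 8.525em, 11.364em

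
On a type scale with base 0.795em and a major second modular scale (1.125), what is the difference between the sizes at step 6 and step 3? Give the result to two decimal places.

0.48em

Step 3: 0.795 × 1.125³ = 1.1319em
Step 6: 0.795 × 1.125⁶ = 1.6117em
Difference: 1.6117 − 1.1319 = 0.4798em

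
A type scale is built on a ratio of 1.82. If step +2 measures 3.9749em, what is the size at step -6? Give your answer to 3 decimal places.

0.033em

3.9749 ÷ 1.82⁸ = 3.9749 ÷ 120.38465 ≈ 0.033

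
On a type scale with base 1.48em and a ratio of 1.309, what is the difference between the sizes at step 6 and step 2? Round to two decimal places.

Step 2: 1.48 × 1.309² = 2.5360em
Step 6: 1.48 × 1.309⁶ = 7.4456em
Difference: 7.4456 − 2.5360 = 4.9096em

4.91em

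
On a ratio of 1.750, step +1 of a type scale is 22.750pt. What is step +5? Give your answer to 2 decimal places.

The gap is 5 − (1) = 4 steps, so the factor is 1.750^4.
22.750 × 1.750⁴ = 22.750 × 9.37891 ≈ 213.370

213.37pt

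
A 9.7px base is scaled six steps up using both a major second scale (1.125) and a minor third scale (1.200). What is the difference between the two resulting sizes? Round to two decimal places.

Major second: 9.7 × 1.125⁶ = 19.6647px
Minor third: 9.7 × 1.200⁶ = 28.9640px
Difference: 28.9640 − 19.6647 = 9.2993px

9.30px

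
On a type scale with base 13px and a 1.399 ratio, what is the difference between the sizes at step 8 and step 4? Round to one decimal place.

Step 4: 13.0 × 1.399⁴ = 49.798px
Step 8: 13.0 × 1.399⁸ = 190.759px
Difference: 190.759 − 49.798 = 140.961px

141.0px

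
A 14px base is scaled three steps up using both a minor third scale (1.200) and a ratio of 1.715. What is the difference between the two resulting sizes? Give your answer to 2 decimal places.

Minor third: 14.0 × 1.200³ = 24.1920px
At 1.715: 14.0 × 1.715³ = 70.6188px
Difference: 70.6188 − 24.1920 = 46.4268px

46.43px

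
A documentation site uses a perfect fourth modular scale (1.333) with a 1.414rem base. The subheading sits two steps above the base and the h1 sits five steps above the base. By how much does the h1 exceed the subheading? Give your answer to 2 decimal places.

Step 2: 1.414 × 1.333² = 2.5125rem
Step 5: 1.414 × 1.333⁵ = 5.9511rem
Difference: 5.9511 − 2.5125 = 3.4386rem

3.44rem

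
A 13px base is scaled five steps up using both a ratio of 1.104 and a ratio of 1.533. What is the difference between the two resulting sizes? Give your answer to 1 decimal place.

88.7px

At 1.104: 13.0 × 1.104⁵ = 21.320px
At 1.533: 13.0 × 1.533⁵ = 110.066px
Difference: 110.066 − 21.320 = 88.746px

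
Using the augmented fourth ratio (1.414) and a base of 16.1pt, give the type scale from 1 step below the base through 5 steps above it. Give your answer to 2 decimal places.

Step -1: 16.1 ÷ 1.414 = 11.39
Step 0: 16.1pt
Step 1: 16.1 × 1.414 = 22.77
Step 2: 16.1 × 1.414² = 32.19
Step 3: 16.1 × 1.414³ = 45.52
Step 4: 16.1 × 1.414⁴ = 64.36
Step 5: 16.1 × 1.414⁵ = 91.01

11.39pt, 16.10pt, 22.77pt, 32.19pt, 45.52pt, 64.36pt, 91.01pt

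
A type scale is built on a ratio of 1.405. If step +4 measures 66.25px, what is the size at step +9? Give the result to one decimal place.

66.25 × 1.405⁵ = 66.25 × 5.47497 ≈ 362.717

362.7px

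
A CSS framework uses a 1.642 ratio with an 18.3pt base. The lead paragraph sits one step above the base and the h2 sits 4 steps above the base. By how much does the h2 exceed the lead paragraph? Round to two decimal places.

102.98pt

Step 1: 18.3 × 1.642 = 30.0486pt
Step 4: 18.3 × 1.642⁴ = 133.0282pt
Difference: 133.0282 − 30.0486 = 102.9796pt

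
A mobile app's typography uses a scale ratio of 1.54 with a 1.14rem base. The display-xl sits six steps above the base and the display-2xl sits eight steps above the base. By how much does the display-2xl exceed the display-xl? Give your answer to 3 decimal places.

Step 6: 1.14 × 1.54⁶ = 15.20650rem
Step 8: 1.14 × 1.54⁸ = 36.06373rem
Difference: 36.06373 − 15.20650 = 20.85723rem

20.857rem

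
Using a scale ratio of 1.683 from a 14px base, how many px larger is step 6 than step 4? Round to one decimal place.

Step 4: 14.0 × 1.683⁴ = 112.322px
Step 6: 14.0 × 1.683⁶ = 318.151px
Difference: 318.151 − 112.322 = 205.829px

205.8px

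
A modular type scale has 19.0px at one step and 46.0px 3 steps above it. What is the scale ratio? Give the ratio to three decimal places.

The ratio satisfies 19.0 × r³ = 46.0, so r = (46.0 / 19.0)^(1/3).
r = 2.4211^(1/3) ≈ 1.3428

1.343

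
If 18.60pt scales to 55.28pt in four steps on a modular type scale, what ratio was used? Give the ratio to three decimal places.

The ratio satisfies 18.60 × r⁴ = 55.28, so r = (55.28 / 18.60)^(1/4).
r = 2.9720^(1/4) ≈ 1.3130

1.313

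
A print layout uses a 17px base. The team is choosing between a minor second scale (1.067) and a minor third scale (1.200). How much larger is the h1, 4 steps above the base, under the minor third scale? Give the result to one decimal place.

Minor second: 17.0 × 1.067⁴ = 22.035px
Minor third: 17.0 × 1.200⁴ = 35.251px
Difference: 35.251 − 22.035 = 13.216px

13.2px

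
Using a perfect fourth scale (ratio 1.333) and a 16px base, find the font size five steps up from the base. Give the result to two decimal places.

16.0 × 1.333⁵ = 16.0 × 4.20873 ≈ 67.34

67.34px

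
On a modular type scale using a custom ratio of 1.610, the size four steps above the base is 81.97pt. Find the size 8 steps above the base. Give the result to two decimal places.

550.75pt

The gap is 8 − (4) = 4 steps, so the factor is 1.610^4.
81.97 × 1.610⁴ = 81.97 × 6.71898 ≈ 550.755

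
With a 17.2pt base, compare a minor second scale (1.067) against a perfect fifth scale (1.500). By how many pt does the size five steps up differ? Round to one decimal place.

106.8pt

Minor second: 17.2 × 1.067⁵ = 23.788pt
Perfect fifth: 17.2 × 1.500⁵ = 130.612pt
Difference: 130.612 − 23.788 = 106.824pt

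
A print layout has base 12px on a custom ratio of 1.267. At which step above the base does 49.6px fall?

6

1.267ⁿ = 49.6 / 12 = 4.1333
n = ln(4.1333) / ln(1.267) = 1.4191 / 0.2367 ≈ 6.00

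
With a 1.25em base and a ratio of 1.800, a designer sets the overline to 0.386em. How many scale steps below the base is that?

2

1.800ⁿ = 1.25 / 0.386 = 3.2383
n = ln(3.2383) / ln(1.800) = 1.1751 / 0.5878 ≈ 2.00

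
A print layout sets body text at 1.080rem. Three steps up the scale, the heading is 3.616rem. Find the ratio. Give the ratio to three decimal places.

1.496

The ratio satisfies 1.080 × r³ = 3.616, so r = (3.616 / 1.080)^(1/3).
r = 3.3481^(1/3) ≈ 1.4960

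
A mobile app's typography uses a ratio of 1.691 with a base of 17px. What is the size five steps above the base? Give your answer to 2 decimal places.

235.05px

A modular type scale is a geometric sequence: sizeₙ = base × rⁿ.
17.0 × 1.691⁵ = 17.0 × 13.82668 ≈ 235.05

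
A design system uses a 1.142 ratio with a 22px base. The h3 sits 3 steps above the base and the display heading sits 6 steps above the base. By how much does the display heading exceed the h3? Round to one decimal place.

16.0px

Step 3: 22.0 × 1.142³ = 32.766px
Step 6: 22.0 × 1.142⁶ = 48.800px
Difference: 48.800 − 32.766 = 16.034px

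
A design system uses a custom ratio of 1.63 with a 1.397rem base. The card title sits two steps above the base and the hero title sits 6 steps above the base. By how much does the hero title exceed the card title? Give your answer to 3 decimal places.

Step 2: 1.397 × 1.63² = 3.71169rem
Step 6: 1.397 × 1.63⁶ = 26.20125rem
Difference: 26.20125 − 3.71169 = 22.48956rem

22.490rem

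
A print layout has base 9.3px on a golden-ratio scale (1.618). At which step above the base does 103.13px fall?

5

1.618ⁿ = 103.13 / 9.3 = 11.0892
n = ln(11.0892) / ln(1.618) = 2.4060 / 0.4812 ≈ 5.00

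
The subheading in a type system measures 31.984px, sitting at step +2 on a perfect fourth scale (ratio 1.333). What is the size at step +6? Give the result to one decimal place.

101.0px

The gap is 6 − (2) = 4 steps, so the factor is 1.333^4.
31.984 × 1.333⁴ = 31.984 × 3.15733 ≈ 100.984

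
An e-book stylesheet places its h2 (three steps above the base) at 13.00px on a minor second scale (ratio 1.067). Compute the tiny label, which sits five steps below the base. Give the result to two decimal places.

7.74px

13.00 ÷ 1.067⁸ = 13.00 ÷ 1.68002 ≈ 7.738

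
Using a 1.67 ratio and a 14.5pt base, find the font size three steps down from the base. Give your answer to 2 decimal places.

3.11pt

A modular type scale is a geometric sequence: sizeₙ = base × rⁿ.
14.5 ÷ 1.67³ = 14.5 ÷ 4.65746 ≈ 3.11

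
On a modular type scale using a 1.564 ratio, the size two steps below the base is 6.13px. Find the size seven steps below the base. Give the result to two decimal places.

0.66px

6.13 ÷ 1.564⁵ = 6.13 ÷ 9.35802 ≈ 0.655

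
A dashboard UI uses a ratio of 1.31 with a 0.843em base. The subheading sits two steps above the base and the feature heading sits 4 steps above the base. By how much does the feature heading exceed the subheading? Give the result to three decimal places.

Step 2: 0.843 × 1.31² = 1.44667em
Step 4: 0.843 × 1.31⁴ = 2.48263em
Difference: 2.48263 − 1.44667 = 1.03596em

1.036em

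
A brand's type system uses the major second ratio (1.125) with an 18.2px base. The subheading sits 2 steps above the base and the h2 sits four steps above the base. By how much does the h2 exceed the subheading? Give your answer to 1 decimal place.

6.1px

Step 2: 18.2 × 1.125² = 23.034px
Step 4: 18.2 × 1.125⁴ = 29.153px
Difference: 29.153 − 23.034 = 6.119px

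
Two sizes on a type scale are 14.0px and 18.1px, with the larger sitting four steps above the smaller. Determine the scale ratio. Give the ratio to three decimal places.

The ratio satisfies 14.0 × r⁴ = 18.1, so r = (18.1 / 14.0)^(1/4).
r = 1.2929^(1/4) ≈ 1.0663

1.066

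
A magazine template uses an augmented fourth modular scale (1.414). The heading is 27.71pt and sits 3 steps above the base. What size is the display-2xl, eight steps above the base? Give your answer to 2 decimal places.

156.63pt

27.71 × 1.414⁵ = 27.71 × 5.65258 ≈ 156.633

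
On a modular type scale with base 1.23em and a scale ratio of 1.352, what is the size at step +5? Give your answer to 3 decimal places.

5.556em

Each step on a modular scale multiplies by the ratio, so the size n steps from the base is base × ratioⁿ.
1.23 × 1.352⁵ = 1.23 × 4.51735 ≈ 5.556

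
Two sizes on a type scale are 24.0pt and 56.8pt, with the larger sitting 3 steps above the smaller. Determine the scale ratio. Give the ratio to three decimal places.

1.333

r³ = 56.8 / 24.0, so r = (56.8/24.0)^(1/3).
r = 2.3667^(1/3) ≈ 1.3326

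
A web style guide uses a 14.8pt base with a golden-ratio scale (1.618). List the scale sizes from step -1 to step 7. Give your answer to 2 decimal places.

9.15pt, 14.80pt, 23.95pt, 38.75pt, 62.69pt, 101.43pt, 164.12pt, 265.54pt, 429.65pt

Step -1: 14.8 ÷ 1.618 = 9.15
Step 0: 14.8pt
Step 1: 14.8 × 1.618 = 23.95
Step 2: 14.8 × 1.618² = 38.75
Step 3: 14.8 × 1.618³ = 62.69
Step 4: 14.8 × 1.618⁴ = 101.43
Step 5: 14.8 × 1.618⁵ = 164.12
Step 6: 14.8 × 1.618⁶ = 265.54
Step 7: 14.8 × 1.618⁷ = 429.65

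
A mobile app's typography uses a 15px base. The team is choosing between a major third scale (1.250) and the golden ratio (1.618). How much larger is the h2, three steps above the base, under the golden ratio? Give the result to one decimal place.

34.2px

Major third: 15.0 × 1.250³ = 29.297px
Golden ratio: 15.0 × 1.618³ = 63.537px
Difference: 63.537 − 29.297 = 34.240px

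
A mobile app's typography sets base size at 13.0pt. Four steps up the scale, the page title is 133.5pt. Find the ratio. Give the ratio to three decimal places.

1.790

r⁴ = 133.5 / 13.0, so r = (133.5/13.0)^(1/4).
r = 10.2692^(1/4) ≈ 1.7901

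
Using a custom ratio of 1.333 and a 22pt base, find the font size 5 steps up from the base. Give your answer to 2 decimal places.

92.59pt

22.0 × 1.333⁵ = 22.0 × 4.20873 ≈ 92.59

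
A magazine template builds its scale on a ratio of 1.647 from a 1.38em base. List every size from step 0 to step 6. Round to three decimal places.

1.380em, 2.273em, 3.743em, 6.165em, 10.154em, 16.724em, 27.545em

Step 0: 1.38em
Step 1: 1.38 × 1.647 = 2.273
Step 2: 1.38 × 1.647² = 3.743
Step 3: 1.38 × 1.647³ = 6.165
Step 4: 1.38 × 1.647⁴ = 10.154
Step 5: 1.38 × 1.647⁵ = 16.724
Step 6: 1.38 × 1.647⁶ = 27.545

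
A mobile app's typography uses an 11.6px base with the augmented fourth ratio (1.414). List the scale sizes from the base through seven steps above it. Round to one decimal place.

Step 0: 11.6px
Step 1: 11.6 × 1.414 = 16.4
Step 2: 11.6 × 1.414² = 23.2
Step 3: 11.6 × 1.414³ = 32.8
Step 4: 11.6 × 1.414⁴ = 46.4
Step 5: 11.6 × 1.414⁵ = 65.6
Step 6: 11.6 × 1.414⁶ = 92.7
Step 7: 11.6 × 1.414⁷ = 131.1

11.6px, 16.4px, 23.2px, 32.8px, 46.4px, 65.6px, 92.7px, 131.1px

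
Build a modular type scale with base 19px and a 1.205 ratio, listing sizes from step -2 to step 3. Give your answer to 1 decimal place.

Step -2: 19.0 ÷ 1.205² = 13.1
Step -1: 19.0 ÷ 1.205 = 15.8
Step 0: 19px
Step 1: 19.0 × 1.205 = 22.9
Step 2: 19.0 × 1.205² = 27.6
Step 3: 19.0 × 1.205³ = 33.2

13.1px, 15.8px, 19.0px, 22.9px, 27.6px, 33.2px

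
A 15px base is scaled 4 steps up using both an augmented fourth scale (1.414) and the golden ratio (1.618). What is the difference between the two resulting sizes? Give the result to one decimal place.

42.8px

Augmented fourth: 15.0 × 1.414⁴ = 59.964px
Golden ratio: 15.0 × 1.618⁴ = 102.803px
Difference: 102.803 − 59.964 = 42.839px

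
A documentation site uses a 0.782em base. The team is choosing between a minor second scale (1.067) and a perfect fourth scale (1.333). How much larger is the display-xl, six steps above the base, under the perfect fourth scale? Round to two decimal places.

Minor second: 0.782 × 1.067⁶ = 1.1540em
Perfect fourth: 0.782 × 1.333⁶ = 4.3872em
Difference: 4.3872 − 1.1540 = 3.2332em

3.23em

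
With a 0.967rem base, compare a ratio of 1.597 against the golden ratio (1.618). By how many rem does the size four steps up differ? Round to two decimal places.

0.34rem

At 1.597: 0.967 × 1.597⁴ = 6.2899rem
Golden ratio: 0.967 × 1.618⁴ = 6.6274rem
Difference: 6.6274 − 6.2899 = 0.3375rem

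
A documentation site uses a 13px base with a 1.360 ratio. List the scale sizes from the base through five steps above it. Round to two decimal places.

13.00px, 17.68px, 24.04px, 32.70px, 44.47px, 60.48px

Step 0: 13px
Step 1: 13.0 × 1.360 = 17.68
Step 2: 13.0 × 1.360² = 24.04
Step 3: 13.0 × 1.360³ = 32.70
Step 4: 13.0 × 1.360⁴ = 44.47
Step 5: 13.0 × 1.360⁵ = 60.48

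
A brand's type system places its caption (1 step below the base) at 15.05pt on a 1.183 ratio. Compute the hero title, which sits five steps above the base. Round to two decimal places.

The gap is 5 − (-1) = 6 steps, so the factor is 1.183^6.
15.05 × 1.183⁶ = 15.05 × 2.74100 ≈ 41.252

41.25pt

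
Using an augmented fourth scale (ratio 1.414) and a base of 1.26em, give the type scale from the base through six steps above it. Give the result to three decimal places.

1.260em, 1.782em, 2.519em, 3.562em, 5.037em, 7.122em, 10.071em

Step 0: 1.26em
Step 1: 1.26 × 1.414 = 1.782
Step 2: 1.26 × 1.414² = 2.519
Step 3: 1.26 × 1.414³ = 3.562
Step 4: 1.26 × 1.414⁴ = 5.037
Step 5: 1.26 × 1.414⁵ = 7.122
Step 6: 1.26 × 1.414⁶ = 10.071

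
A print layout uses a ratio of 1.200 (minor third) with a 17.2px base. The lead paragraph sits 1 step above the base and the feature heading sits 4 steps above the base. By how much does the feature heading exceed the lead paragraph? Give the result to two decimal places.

15.03px

Step 1: 17.2 × 1.200 = 20.6400px
Step 4: 17.2 × 1.200⁴ = 35.6659px
Difference: 35.6659 − 20.6400 = 15.0259px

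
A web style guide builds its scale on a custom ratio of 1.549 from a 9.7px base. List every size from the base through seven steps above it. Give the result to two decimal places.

9.70px, 15.03px, 23.27px, 36.05px, 55.84px, 86.50px, 133.99px, 207.55px

Step 0: 9.7px
Step 1: 9.7 × 1.549 = 15.03
Step 2: 9.7 × 1.549² = 23.27
Step 3: 9.7 × 1.549³ = 36.05
Step 4: 9.7 × 1.549⁴ = 55.84
Step 5: 9.7 × 1.549⁵ = 86.50
Step 6: 9.7 × 1.549⁶ = 133.99
Step 7: 9.7 × 1.549⁷ = 207.55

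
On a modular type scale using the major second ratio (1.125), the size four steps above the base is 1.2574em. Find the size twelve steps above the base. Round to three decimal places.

3.226em

The gap is 12 − (4) = 8 steps, so the factor is 1.125^8.
1.2574 × 1.125⁸ = 1.2574 × 2.56578 ≈ 3.226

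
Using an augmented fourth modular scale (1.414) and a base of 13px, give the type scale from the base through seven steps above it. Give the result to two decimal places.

13.00px, 18.38px, 25.99px, 36.75px, 51.97px, 73.48px, 103.91px, 146.92px

Step 0: 13px
Step 1: 13.0 × 1.414 = 18.38
Step 2: 13.0 × 1.414² = 25.99
Step 3: 13.0 × 1.414³ = 36.75
Step 4: 13.0 × 1.414⁴ = 51.97
Step 5: 13.0 × 1.414⁵ = 73.48
Step 6: 13.0 × 1.414⁶ = 103.91
Step 7: 13.0 × 1.414⁷ = 146.92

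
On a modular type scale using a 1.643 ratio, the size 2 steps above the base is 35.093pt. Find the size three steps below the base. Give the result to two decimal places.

35.093 ÷ 1.643⁵ = 35.093 ÷ 11.97258 ≈ 2.931

2.93pt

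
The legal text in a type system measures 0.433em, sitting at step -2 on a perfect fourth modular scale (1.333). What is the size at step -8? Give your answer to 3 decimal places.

0.077em

0.433 ÷ 1.333⁶ = 0.433 ÷ 5.61023 ≈ 0.077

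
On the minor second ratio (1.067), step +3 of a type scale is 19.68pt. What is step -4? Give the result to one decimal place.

The gap is -4 − (3) = -7 steps, so the factor is 1.067^-7.
19.68 ÷ 1.067⁷ = 19.68 ÷ 1.57453 ≈ 12.499

12.5pt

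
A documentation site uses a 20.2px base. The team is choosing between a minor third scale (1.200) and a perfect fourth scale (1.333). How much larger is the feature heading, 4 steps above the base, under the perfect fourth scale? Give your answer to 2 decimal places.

21.89px

Minor third: 20.2 × 1.200⁴ = 41.8867px
Perfect fourth: 20.2 × 1.333⁴ = 63.7782px
Difference: 63.7782 − 41.8867 = 21.8915px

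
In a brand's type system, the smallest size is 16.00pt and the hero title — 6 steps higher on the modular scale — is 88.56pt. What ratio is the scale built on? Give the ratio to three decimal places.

1.330

r⁶ = 88.56 / 16.00, so r = (88.56/16.00)^(1/6).
r = 5.5350^(1/6) ≈ 1.3300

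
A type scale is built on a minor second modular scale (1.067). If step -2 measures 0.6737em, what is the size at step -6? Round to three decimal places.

0.6737 ÷ 1.067⁴ = 0.6737 ÷ 1.29616 ≈ 0.520

0.520em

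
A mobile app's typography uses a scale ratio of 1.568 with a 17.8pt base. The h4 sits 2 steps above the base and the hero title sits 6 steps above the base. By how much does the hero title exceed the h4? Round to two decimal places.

220.78pt

Step 2: 17.8 × 1.568² = 43.7635pt
Step 6: 17.8 × 1.568⁶ = 264.5430pt
Difference: 264.5430 − 43.7635 = 220.7795pt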